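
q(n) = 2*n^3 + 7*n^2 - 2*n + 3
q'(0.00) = -2.00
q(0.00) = 3.00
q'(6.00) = 298.00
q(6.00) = 675.00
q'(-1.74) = -8.19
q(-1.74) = 17.14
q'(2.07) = 52.69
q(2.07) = 46.59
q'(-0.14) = -3.84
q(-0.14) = 3.41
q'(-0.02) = -2.28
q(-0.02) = 3.04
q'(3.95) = 146.92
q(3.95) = 227.58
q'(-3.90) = 34.66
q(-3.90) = -1.37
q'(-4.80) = 69.04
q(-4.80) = -47.30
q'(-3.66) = 27.13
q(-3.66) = 6.03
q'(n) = 6*n^2 + 14*n - 2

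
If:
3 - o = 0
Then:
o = 3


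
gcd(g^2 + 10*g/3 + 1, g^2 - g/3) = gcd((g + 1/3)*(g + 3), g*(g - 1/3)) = 1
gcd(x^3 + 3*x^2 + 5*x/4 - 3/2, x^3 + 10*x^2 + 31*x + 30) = x + 2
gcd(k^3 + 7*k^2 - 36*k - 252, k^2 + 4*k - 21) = k + 7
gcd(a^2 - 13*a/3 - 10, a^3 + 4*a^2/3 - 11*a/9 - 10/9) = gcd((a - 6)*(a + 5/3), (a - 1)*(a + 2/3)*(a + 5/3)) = a + 5/3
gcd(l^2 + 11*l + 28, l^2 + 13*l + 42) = l + 7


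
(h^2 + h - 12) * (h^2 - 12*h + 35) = h^4 - 11*h^3 + 11*h^2 + 179*h - 420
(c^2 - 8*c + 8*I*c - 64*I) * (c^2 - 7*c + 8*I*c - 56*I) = c^4 - 15*c^3 + 16*I*c^3 - 8*c^2 - 240*I*c^2 + 960*c + 896*I*c - 3584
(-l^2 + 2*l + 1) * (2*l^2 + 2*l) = -2*l^4 + 2*l^3 + 6*l^2 + 2*l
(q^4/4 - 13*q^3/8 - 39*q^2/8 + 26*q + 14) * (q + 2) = q^5/4 - 9*q^4/8 - 65*q^3/8 + 65*q^2/4 + 66*q + 28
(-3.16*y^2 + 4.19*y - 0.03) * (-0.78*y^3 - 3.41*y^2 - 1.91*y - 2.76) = 2.4648*y^5 + 7.5074*y^4 - 8.2289*y^3 + 0.821*y^2 - 11.5071*y + 0.0828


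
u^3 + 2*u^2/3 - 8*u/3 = u*(u - 4/3)*(u + 2)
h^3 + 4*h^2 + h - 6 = (h - 1)*(h + 2)*(h + 3)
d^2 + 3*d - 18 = (d - 3)*(d + 6)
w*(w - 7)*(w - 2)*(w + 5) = w^4 - 4*w^3 - 31*w^2 + 70*w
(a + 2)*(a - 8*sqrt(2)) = a^2 - 8*sqrt(2)*a + 2*a - 16*sqrt(2)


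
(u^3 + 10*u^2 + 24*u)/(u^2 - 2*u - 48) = u*(u + 4)/(u - 8)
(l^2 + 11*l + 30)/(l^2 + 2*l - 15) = (l + 6)/(l - 3)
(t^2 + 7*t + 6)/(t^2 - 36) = (t + 1)/(t - 6)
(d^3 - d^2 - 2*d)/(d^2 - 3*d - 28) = d*(-d^2 + d + 2)/(-d^2 + 3*d + 28)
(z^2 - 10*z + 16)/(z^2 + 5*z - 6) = (z^2 - 10*z + 16)/(z^2 + 5*z - 6)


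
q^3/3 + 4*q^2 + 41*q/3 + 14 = (q/3 + 1)*(q + 2)*(q + 7)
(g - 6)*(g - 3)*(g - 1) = g^3 - 10*g^2 + 27*g - 18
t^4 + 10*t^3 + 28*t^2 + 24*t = t*(t + 2)^2*(t + 6)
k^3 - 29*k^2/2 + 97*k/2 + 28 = (k - 8)*(k - 7)*(k + 1/2)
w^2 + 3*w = w*(w + 3)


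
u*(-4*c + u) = -4*c*u + u^2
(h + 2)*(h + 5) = h^2 + 7*h + 10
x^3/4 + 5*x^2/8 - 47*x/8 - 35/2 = (x/4 + 1)*(x - 5)*(x + 7/2)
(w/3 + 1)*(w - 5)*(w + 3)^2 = w^4/3 + 4*w^3/3 - 6*w^2 - 36*w - 45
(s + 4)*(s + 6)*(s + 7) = s^3 + 17*s^2 + 94*s + 168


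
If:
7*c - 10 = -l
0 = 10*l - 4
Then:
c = 48/35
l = 2/5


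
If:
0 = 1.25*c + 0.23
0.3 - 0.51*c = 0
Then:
No Solution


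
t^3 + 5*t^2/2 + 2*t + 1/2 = (t + 1/2)*(t + 1)^2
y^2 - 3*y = y*(y - 3)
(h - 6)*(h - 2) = h^2 - 8*h + 12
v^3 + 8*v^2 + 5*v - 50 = (v - 2)*(v + 5)^2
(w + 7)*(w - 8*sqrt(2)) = w^2 - 8*sqrt(2)*w + 7*w - 56*sqrt(2)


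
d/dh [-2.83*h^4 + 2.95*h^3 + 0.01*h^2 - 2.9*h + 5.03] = -11.32*h^3 + 8.85*h^2 + 0.02*h - 2.9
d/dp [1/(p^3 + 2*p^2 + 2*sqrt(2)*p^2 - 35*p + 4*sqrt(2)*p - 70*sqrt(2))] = (-3*p^2 - 4*sqrt(2)*p - 4*p - 4*sqrt(2) + 35)/(p^3 + 2*p^2 + 2*sqrt(2)*p^2 - 35*p + 4*sqrt(2)*p - 70*sqrt(2))^2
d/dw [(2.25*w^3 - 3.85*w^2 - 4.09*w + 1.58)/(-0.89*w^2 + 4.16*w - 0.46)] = (-2.0025*w^4 + 18.72*w^3 - 22.7611*w^2 + 6.3544*w - 4.6914)/(0.7921*w^4 - 7.4048*w^3 + 18.1244*w^2 - 3.8272*w + 0.2116)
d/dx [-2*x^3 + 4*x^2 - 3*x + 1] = -6*x^2 + 8*x - 3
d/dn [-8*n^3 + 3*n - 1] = 3 - 24*n^2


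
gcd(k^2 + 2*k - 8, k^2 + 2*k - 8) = k^2 + 2*k - 8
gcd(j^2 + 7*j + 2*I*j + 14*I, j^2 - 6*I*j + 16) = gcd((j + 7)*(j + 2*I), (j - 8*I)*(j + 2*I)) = j + 2*I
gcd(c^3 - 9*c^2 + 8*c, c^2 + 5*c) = c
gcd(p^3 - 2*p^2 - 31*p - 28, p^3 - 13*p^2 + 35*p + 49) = p^2 - 6*p - 7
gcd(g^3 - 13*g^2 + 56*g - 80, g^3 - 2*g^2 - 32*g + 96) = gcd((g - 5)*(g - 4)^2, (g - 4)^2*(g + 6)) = g^2 - 8*g + 16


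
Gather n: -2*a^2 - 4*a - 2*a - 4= -2*a^2 - 6*a - 4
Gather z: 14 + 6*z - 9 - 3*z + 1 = 3*z + 6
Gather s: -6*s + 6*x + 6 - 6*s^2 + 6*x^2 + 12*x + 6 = -6*s^2 - 6*s + 6*x^2 + 18*x + 12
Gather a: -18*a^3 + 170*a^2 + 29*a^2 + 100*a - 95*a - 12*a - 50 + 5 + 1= -18*a^3 + 199*a^2 - 7*a - 44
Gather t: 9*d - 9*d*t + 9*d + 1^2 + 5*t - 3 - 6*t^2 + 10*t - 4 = 18*d - 6*t^2 + t*(15 - 9*d) - 6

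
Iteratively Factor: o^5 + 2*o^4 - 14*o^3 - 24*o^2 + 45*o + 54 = (o - 3)*(o^4 + 5*o^3 + o^2 - 21*o - 18) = (o - 3)*(o + 1)*(o^3 + 4*o^2 - 3*o - 18) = (o - 3)*(o - 2)*(o + 1)*(o^2 + 6*o + 9) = (o - 3)*(o - 2)*(o + 1)*(o + 3)*(o + 3)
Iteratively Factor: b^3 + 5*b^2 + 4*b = (b)*(b^2 + 5*b + 4) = b*(b + 1)*(b + 4)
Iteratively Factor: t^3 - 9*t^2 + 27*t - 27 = (t - 3)*(t^2 - 6*t + 9) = (t - 3)^2*(t - 3)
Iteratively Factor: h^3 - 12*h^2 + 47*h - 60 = (h - 3)*(h^2 - 9*h + 20) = (h - 5)*(h - 3)*(h - 4)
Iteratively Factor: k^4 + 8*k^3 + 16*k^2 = (k + 4)*(k^3 + 4*k^2) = (k + 4)^2*(k^2) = k*(k + 4)^2*(k)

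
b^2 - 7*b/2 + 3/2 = (b - 3)*(b - 1/2)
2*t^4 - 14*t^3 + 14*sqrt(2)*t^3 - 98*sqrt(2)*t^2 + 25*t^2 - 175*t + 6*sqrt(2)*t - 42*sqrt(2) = (t - 7)*(t + 6*sqrt(2))*(sqrt(2)*t + 1)^2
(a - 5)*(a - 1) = a^2 - 6*a + 5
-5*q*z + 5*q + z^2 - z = (-5*q + z)*(z - 1)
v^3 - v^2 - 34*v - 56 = (v - 7)*(v + 2)*(v + 4)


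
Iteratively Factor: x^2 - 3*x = (x)*(x - 3)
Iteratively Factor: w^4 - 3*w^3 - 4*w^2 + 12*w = (w - 2)*(w^3 - w^2 - 6*w) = (w - 2)*(w + 2)*(w^2 - 3*w) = (w - 3)*(w - 2)*(w + 2)*(w)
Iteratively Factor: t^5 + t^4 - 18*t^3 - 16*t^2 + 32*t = (t - 4)*(t^4 + 5*t^3 + 2*t^2 - 8*t) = (t - 4)*(t + 2)*(t^3 + 3*t^2 - 4*t) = (t - 4)*(t + 2)*(t + 4)*(t^2 - t) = t*(t - 4)*(t + 2)*(t + 4)*(t - 1)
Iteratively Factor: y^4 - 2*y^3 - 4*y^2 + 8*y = (y)*(y^3 - 2*y^2 - 4*y + 8) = y*(y + 2)*(y^2 - 4*y + 4) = y*(y - 2)*(y + 2)*(y - 2)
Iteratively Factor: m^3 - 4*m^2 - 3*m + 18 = (m + 2)*(m^2 - 6*m + 9) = (m - 3)*(m + 2)*(m - 3)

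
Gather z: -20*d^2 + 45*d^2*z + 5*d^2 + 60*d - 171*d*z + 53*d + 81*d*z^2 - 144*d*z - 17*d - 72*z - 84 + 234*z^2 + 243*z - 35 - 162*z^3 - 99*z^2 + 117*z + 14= -15*d^2 + 96*d - 162*z^3 + z^2*(81*d + 135) + z*(45*d^2 - 315*d + 288) - 105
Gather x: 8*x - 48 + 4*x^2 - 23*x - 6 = 4*x^2 - 15*x - 54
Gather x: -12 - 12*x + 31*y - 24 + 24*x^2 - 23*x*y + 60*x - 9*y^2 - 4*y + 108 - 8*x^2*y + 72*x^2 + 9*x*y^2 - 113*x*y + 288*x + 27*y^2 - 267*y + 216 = x^2*(96 - 8*y) + x*(9*y^2 - 136*y + 336) + 18*y^2 - 240*y + 288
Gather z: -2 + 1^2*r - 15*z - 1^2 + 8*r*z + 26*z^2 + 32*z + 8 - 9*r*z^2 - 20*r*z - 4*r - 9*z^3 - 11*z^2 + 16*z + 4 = -3*r - 9*z^3 + z^2*(15 - 9*r) + z*(33 - 12*r) + 9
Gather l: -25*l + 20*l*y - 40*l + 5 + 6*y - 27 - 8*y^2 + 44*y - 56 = l*(20*y - 65) - 8*y^2 + 50*y - 78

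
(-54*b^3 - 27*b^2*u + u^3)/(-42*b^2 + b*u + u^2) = (9*b^2 + 6*b*u + u^2)/(7*b + u)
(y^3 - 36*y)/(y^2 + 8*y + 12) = y*(y - 6)/(y + 2)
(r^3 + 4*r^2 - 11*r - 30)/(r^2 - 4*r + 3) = (r^2 + 7*r + 10)/(r - 1)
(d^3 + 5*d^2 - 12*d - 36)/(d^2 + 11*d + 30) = (d^2 - d - 6)/(d + 5)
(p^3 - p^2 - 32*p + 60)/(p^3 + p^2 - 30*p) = (p - 2)/p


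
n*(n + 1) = n^2 + n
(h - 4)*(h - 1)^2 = h^3 - 6*h^2 + 9*h - 4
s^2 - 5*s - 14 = (s - 7)*(s + 2)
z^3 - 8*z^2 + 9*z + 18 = (z - 6)*(z - 3)*(z + 1)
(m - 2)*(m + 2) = m^2 - 4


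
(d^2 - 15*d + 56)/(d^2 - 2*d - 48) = (d - 7)/(d + 6)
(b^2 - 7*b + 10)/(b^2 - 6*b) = (b^2 - 7*b + 10)/(b*(b - 6))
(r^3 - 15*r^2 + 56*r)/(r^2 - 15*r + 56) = r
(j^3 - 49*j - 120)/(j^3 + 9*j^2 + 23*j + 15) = (j - 8)/(j + 1)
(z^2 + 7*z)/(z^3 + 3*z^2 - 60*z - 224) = z/(z^2 - 4*z - 32)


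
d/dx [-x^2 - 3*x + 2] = -2*x - 3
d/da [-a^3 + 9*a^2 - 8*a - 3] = -3*a^2 + 18*a - 8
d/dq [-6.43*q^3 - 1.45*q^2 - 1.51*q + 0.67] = -19.29*q^2 - 2.9*q - 1.51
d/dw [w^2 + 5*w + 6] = 2*w + 5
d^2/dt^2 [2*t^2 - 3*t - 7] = 4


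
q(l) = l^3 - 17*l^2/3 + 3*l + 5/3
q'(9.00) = 144.00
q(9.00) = 298.67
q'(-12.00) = 571.00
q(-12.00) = -2578.33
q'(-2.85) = 59.67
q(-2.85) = -76.06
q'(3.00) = -4.00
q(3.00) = -13.33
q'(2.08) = -7.59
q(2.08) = -7.61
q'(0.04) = 2.55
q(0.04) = 1.78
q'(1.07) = -5.69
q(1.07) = -0.39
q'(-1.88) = 34.91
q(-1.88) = -30.65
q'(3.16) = -2.86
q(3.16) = -13.88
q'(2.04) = -7.64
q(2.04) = -7.31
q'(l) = 3*l^2 - 34*l/3 + 3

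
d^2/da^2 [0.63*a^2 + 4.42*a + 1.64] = 1.26000000000000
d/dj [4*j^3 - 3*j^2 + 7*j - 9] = 12*j^2 - 6*j + 7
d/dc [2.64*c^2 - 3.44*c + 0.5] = 5.28*c - 3.44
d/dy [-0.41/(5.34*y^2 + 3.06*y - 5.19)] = (4.3788*y + 1.2546)/(5.34*y^2 + 3.06*y - 5.19)^2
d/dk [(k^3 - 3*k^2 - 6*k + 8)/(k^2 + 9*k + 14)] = (k^2 + 14*k - 39)/(k^2 + 14*k + 49)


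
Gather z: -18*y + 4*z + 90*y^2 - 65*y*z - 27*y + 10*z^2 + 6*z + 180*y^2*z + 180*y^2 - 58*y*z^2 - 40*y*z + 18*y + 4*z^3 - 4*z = 270*y^2 - 27*y + 4*z^3 + z^2*(10 - 58*y) + z*(180*y^2 - 105*y + 6)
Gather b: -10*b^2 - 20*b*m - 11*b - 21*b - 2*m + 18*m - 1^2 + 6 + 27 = -10*b^2 + b*(-20*m - 32) + 16*m + 32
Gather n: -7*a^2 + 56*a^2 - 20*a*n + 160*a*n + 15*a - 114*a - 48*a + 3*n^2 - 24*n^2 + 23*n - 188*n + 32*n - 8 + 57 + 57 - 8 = 49*a^2 - 147*a - 21*n^2 + n*(140*a - 133) + 98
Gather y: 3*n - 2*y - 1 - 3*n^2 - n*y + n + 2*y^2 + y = -3*n^2 + 4*n + 2*y^2 + y*(-n - 1) - 1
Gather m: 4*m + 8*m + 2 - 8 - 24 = 12*m - 30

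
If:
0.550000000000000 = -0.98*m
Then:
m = -0.56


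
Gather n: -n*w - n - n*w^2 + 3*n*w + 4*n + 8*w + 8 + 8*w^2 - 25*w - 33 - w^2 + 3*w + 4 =n*(-w^2 + 2*w + 3) + 7*w^2 - 14*w - 21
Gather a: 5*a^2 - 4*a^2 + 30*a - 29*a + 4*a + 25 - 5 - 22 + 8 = a^2 + 5*a + 6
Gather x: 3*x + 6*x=9*x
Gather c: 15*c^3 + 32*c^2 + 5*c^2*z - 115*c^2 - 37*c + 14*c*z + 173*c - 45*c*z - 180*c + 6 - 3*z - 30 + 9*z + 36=15*c^3 + c^2*(5*z - 83) + c*(-31*z - 44) + 6*z + 12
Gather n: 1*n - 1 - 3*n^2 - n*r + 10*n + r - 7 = -3*n^2 + n*(11 - r) + r - 8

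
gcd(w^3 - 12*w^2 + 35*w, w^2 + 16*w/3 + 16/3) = 1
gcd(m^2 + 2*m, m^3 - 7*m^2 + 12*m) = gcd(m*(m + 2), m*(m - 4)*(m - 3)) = m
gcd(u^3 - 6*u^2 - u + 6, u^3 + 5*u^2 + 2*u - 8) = u - 1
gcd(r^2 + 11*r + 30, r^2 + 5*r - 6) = r + 6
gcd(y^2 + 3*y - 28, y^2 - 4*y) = y - 4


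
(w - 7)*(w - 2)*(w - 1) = w^3 - 10*w^2 + 23*w - 14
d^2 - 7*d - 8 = (d - 8)*(d + 1)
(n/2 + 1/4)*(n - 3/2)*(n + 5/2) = n^3/2 + 3*n^2/4 - 13*n/8 - 15/16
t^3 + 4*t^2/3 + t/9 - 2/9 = (t - 1/3)*(t + 2/3)*(t + 1)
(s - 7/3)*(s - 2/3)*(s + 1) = s^3 - 2*s^2 - 13*s/9 + 14/9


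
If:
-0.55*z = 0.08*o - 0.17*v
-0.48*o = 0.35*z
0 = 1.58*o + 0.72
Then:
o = -0.46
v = 1.81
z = 0.62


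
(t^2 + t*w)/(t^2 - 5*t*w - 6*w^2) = t/(t - 6*w)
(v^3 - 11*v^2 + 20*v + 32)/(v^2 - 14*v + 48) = (v^2 - 3*v - 4)/(v - 6)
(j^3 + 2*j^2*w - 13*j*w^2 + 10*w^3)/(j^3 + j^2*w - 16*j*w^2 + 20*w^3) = (-j + w)/(-j + 2*w)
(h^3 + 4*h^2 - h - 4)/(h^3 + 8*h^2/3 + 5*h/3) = 3*(h^2 + 3*h - 4)/(h*(3*h + 5))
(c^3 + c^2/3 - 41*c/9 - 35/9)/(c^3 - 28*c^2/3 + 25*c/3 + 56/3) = (c + 5/3)/(c - 8)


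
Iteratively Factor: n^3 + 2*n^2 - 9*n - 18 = (n + 2)*(n^2 - 9) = (n - 3)*(n + 2)*(n + 3)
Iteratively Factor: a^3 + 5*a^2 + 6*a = (a + 2)*(a^2 + 3*a) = a*(a + 2)*(a + 3)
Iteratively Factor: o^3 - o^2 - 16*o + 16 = (o - 1)*(o^2 - 16) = (o - 1)*(o + 4)*(o - 4)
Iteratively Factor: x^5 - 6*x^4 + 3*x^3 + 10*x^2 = (x)*(x^4 - 6*x^3 + 3*x^2 + 10*x) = x*(x - 2)*(x^3 - 4*x^2 - 5*x) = x*(x - 5)*(x - 2)*(x^2 + x) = x^2*(x - 5)*(x - 2)*(x + 1)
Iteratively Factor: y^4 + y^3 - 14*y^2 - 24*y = (y + 2)*(y^3 - y^2 - 12*y) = y*(y + 2)*(y^2 - y - 12) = y*(y + 2)*(y + 3)*(y - 4)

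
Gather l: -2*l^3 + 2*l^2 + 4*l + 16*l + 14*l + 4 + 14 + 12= -2*l^3 + 2*l^2 + 34*l + 30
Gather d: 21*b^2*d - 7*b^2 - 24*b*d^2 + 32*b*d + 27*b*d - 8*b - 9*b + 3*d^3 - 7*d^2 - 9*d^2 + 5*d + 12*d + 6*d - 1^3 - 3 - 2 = -7*b^2 - 17*b + 3*d^3 + d^2*(-24*b - 16) + d*(21*b^2 + 59*b + 23) - 6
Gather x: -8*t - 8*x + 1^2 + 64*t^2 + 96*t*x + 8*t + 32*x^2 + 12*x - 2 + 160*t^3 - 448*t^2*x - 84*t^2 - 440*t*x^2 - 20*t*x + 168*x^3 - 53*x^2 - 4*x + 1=160*t^3 - 20*t^2 + 168*x^3 + x^2*(-440*t - 21) + x*(-448*t^2 + 76*t)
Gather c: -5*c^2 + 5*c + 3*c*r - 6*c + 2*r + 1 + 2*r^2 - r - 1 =-5*c^2 + c*(3*r - 1) + 2*r^2 + r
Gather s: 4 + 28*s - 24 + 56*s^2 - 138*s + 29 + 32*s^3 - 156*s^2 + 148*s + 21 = 32*s^3 - 100*s^2 + 38*s + 30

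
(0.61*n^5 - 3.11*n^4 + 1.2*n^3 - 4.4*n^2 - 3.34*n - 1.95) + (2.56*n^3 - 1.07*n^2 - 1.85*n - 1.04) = 0.61*n^5 - 3.11*n^4 + 3.76*n^3 - 5.47*n^2 - 5.19*n - 2.99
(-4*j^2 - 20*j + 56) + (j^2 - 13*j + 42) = -3*j^2 - 33*j + 98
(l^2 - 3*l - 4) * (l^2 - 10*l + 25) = l^4 - 13*l^3 + 51*l^2 - 35*l - 100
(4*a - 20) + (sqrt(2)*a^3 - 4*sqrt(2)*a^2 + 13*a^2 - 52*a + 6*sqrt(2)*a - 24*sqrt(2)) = sqrt(2)*a^3 - 4*sqrt(2)*a^2 + 13*a^2 - 48*a + 6*sqrt(2)*a - 24*sqrt(2) - 20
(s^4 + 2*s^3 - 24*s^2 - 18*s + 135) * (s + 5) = s^5 + 7*s^4 - 14*s^3 - 138*s^2 + 45*s + 675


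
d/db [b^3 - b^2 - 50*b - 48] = 3*b^2 - 2*b - 50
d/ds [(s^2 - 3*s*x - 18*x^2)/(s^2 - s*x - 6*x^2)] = 2*s*x*(s + 12*x)/(s^4 - 2*s^3*x - 11*s^2*x^2 + 12*s*x^3 + 36*x^4)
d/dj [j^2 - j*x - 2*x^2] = 2*j - x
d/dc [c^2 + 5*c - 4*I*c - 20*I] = 2*c + 5 - 4*I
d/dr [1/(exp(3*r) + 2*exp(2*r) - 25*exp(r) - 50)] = (-3*exp(2*r) - 4*exp(r) + 25)*exp(r)/(exp(3*r) + 2*exp(2*r) - 25*exp(r) - 50)^2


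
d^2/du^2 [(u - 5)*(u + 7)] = 2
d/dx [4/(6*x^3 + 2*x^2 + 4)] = 2*x*(-9*x - 2)/(3*x^3 + x^2 + 2)^2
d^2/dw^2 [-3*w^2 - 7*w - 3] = -6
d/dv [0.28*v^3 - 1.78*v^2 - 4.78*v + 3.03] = 0.84*v^2 - 3.56*v - 4.78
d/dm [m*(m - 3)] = 2*m - 3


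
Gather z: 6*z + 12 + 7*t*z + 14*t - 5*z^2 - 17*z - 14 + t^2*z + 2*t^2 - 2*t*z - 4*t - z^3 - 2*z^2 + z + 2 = 2*t^2 + 10*t - z^3 - 7*z^2 + z*(t^2 + 5*t - 10)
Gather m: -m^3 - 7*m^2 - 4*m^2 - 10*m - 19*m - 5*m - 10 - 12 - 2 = -m^3 - 11*m^2 - 34*m - 24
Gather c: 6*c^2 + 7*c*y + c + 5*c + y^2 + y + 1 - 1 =6*c^2 + c*(7*y + 6) + y^2 + y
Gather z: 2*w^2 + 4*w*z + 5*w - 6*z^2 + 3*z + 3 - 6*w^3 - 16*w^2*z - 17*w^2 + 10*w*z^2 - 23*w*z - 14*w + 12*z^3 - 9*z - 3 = -6*w^3 - 15*w^2 - 9*w + 12*z^3 + z^2*(10*w - 6) + z*(-16*w^2 - 19*w - 6)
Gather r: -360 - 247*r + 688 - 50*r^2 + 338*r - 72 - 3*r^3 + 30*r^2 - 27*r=-3*r^3 - 20*r^2 + 64*r + 256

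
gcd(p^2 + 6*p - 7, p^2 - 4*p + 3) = p - 1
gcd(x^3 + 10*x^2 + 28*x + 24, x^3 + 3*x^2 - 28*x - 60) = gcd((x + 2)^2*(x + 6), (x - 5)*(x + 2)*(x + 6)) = x^2 + 8*x + 12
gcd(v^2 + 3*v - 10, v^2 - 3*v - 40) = v + 5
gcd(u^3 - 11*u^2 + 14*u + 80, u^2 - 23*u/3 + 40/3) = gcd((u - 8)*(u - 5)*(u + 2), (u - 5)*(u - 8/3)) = u - 5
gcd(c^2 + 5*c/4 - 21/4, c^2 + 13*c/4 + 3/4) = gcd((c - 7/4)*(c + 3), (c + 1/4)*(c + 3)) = c + 3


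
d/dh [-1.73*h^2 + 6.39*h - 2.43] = 6.39 - 3.46*h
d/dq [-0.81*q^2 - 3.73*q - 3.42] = -1.62*q - 3.73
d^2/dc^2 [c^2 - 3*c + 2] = 2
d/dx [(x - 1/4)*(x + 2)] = 2*x + 7/4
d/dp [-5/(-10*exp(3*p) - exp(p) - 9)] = (-150*exp(2*p) - 5)*exp(p)/(10*exp(3*p) + exp(p) + 9)^2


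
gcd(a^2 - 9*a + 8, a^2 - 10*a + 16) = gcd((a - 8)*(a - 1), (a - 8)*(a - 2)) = a - 8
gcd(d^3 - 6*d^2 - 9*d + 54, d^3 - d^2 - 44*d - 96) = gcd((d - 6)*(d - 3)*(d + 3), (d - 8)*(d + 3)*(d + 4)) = d + 3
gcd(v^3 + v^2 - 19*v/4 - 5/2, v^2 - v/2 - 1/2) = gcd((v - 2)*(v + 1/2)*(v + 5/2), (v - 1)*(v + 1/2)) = v + 1/2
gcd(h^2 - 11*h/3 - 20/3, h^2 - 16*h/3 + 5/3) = h - 5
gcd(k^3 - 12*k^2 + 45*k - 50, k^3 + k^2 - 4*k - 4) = k - 2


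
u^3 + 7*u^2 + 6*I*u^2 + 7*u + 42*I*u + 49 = (u + 7)*(u - I)*(u + 7*I)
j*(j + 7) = j^2 + 7*j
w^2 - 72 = (w - 6*sqrt(2))*(w + 6*sqrt(2))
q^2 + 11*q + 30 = (q + 5)*(q + 6)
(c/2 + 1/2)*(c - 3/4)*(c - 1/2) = c^3/2 - c^2/8 - 7*c/16 + 3/16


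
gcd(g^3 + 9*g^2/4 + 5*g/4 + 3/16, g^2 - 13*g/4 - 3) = 1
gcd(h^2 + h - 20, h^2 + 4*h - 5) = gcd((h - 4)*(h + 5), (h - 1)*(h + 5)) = h + 5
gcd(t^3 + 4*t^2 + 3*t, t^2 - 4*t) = t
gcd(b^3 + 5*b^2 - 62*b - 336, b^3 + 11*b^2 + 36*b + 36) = b + 6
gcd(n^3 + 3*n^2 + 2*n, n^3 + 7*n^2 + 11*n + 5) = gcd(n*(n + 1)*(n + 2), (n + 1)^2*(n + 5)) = n + 1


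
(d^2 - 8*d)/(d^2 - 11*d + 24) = d/(d - 3)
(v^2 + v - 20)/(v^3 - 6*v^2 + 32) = (v + 5)/(v^2 - 2*v - 8)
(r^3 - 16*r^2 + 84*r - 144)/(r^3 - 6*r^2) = 1 - 10/r + 24/r^2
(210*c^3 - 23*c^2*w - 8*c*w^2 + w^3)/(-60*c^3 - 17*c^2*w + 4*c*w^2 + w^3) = (42*c^2 - 13*c*w + w^2)/(-12*c^2 - c*w + w^2)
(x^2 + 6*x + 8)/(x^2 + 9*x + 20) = (x + 2)/(x + 5)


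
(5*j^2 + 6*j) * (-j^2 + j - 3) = -5*j^4 - j^3 - 9*j^2 - 18*j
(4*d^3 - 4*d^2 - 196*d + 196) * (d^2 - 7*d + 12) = 4*d^5 - 32*d^4 - 120*d^3 + 1520*d^2 - 3724*d + 2352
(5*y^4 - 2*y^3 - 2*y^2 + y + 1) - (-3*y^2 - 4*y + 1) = 5*y^4 - 2*y^3 + y^2 + 5*y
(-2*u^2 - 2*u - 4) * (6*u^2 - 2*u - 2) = -12*u^4 - 8*u^3 - 16*u^2 + 12*u + 8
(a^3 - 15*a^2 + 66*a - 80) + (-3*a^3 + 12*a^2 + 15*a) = -2*a^3 - 3*a^2 + 81*a - 80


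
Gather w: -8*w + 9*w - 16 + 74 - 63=w - 5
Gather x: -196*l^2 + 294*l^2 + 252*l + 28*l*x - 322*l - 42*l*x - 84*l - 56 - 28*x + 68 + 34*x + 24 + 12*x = 98*l^2 - 154*l + x*(18 - 14*l) + 36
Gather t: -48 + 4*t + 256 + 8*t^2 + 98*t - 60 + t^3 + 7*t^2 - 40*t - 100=t^3 + 15*t^2 + 62*t + 48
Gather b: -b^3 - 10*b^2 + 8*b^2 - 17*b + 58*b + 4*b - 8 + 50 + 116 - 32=-b^3 - 2*b^2 + 45*b + 126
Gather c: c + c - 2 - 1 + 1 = 2*c - 2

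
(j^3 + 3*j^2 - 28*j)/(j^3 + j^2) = (j^2 + 3*j - 28)/(j*(j + 1))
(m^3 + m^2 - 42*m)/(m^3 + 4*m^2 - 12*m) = (m^2 + m - 42)/(m^2 + 4*m - 12)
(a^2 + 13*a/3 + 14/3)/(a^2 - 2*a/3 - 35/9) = 3*(3*a^2 + 13*a + 14)/(9*a^2 - 6*a - 35)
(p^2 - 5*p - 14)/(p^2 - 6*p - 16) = (p - 7)/(p - 8)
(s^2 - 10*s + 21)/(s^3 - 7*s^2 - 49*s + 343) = (s - 3)/(s^2 - 49)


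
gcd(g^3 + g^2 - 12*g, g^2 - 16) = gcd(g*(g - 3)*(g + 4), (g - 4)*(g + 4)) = g + 4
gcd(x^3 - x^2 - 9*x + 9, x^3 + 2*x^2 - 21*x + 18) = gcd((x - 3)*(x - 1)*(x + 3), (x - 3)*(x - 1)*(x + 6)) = x^2 - 4*x + 3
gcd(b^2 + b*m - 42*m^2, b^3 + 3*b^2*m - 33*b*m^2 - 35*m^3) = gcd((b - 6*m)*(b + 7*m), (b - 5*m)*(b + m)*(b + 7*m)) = b + 7*m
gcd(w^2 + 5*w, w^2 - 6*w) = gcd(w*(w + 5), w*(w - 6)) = w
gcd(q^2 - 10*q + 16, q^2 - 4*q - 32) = q - 8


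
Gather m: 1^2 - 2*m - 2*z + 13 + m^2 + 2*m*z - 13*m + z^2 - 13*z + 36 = m^2 + m*(2*z - 15) + z^2 - 15*z + 50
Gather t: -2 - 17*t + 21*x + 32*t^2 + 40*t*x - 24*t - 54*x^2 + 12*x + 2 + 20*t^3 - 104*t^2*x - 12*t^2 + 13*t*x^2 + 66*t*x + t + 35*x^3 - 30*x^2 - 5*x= 20*t^3 + t^2*(20 - 104*x) + t*(13*x^2 + 106*x - 40) + 35*x^3 - 84*x^2 + 28*x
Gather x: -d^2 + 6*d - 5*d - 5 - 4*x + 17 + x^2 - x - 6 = -d^2 + d + x^2 - 5*x + 6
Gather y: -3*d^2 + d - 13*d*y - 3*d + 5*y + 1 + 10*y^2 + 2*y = -3*d^2 - 2*d + 10*y^2 + y*(7 - 13*d) + 1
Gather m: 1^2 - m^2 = 1 - m^2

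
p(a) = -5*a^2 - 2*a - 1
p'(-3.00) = 28.00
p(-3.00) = -40.00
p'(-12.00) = 118.00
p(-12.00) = -697.00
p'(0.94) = -11.40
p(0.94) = -7.30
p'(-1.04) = 8.40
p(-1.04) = -4.33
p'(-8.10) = 79.00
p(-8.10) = -312.85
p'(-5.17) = 49.70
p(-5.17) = -124.30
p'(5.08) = -52.80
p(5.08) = -140.19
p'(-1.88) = 16.80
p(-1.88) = -14.91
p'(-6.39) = 61.90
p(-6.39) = -192.38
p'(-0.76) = 5.60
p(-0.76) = -2.37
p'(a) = -10*a - 2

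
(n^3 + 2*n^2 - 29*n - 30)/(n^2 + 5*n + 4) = (n^2 + n - 30)/(n + 4)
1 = 1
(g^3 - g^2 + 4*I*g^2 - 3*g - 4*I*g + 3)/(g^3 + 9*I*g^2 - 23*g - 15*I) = (g - 1)/(g + 5*I)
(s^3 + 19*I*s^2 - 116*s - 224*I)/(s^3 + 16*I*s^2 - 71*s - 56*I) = (s + 4*I)/(s + I)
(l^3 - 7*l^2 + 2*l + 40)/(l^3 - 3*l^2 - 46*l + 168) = (l^2 - 3*l - 10)/(l^2 + l - 42)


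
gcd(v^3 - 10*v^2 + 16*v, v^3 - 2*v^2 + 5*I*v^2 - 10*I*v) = v^2 - 2*v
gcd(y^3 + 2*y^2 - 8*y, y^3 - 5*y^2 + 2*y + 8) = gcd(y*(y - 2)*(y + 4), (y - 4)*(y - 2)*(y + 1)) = y - 2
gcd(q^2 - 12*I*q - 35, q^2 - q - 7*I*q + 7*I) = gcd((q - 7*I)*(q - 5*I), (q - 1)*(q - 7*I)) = q - 7*I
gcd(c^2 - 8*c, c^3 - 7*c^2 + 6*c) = c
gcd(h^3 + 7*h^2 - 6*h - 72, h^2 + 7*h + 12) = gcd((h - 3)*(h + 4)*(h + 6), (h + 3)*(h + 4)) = h + 4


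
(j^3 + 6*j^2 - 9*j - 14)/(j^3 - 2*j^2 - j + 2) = (j + 7)/(j - 1)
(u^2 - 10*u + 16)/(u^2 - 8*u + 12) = (u - 8)/(u - 6)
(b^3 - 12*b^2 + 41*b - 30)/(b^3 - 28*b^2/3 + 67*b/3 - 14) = 3*(b - 5)/(3*b - 7)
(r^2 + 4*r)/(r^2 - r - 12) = r*(r + 4)/(r^2 - r - 12)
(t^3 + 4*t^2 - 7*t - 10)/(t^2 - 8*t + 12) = (t^2 + 6*t + 5)/(t - 6)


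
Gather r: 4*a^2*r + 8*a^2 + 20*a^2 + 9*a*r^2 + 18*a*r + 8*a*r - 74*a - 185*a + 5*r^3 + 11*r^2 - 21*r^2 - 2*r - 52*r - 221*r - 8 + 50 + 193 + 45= 28*a^2 - 259*a + 5*r^3 + r^2*(9*a - 10) + r*(4*a^2 + 26*a - 275) + 280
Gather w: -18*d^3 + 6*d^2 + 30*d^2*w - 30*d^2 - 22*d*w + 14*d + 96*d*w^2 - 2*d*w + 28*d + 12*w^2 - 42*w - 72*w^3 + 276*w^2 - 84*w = -18*d^3 - 24*d^2 + 42*d - 72*w^3 + w^2*(96*d + 288) + w*(30*d^2 - 24*d - 126)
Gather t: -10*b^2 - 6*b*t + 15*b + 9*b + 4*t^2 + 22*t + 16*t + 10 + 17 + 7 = -10*b^2 + 24*b + 4*t^2 + t*(38 - 6*b) + 34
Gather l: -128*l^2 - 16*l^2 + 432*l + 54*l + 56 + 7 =-144*l^2 + 486*l + 63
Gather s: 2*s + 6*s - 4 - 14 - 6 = 8*s - 24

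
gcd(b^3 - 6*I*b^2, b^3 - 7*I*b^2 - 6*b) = b^2 - 6*I*b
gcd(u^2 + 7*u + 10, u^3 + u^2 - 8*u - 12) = u + 2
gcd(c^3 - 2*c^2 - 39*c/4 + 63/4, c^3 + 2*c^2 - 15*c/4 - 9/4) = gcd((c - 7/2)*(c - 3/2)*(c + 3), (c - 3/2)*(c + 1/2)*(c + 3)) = c^2 + 3*c/2 - 9/2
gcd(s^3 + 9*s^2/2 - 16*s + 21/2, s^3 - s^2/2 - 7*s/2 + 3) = s^2 - 5*s/2 + 3/2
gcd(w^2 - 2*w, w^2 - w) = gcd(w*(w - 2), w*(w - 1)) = w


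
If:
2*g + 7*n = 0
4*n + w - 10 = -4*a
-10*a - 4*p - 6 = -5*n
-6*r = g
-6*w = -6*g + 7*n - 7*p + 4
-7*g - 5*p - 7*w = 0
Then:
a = 12595/433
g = 36554/433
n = -10444/433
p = -45192/433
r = -18277/1299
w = -4274/433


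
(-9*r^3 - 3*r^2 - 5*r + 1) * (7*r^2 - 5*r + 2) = -63*r^5 + 24*r^4 - 38*r^3 + 26*r^2 - 15*r + 2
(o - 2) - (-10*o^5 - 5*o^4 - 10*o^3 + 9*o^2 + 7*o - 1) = 10*o^5 + 5*o^4 + 10*o^3 - 9*o^2 - 6*o - 1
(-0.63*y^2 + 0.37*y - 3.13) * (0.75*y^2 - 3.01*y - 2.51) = -0.4725*y^4 + 2.1738*y^3 - 1.8799*y^2 + 8.4926*y + 7.8563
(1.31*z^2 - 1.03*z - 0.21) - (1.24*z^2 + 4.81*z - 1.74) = 0.0700000000000001*z^2 - 5.84*z + 1.53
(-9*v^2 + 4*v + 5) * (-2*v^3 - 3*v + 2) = 18*v^5 - 8*v^4 + 17*v^3 - 30*v^2 - 7*v + 10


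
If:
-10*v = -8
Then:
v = 4/5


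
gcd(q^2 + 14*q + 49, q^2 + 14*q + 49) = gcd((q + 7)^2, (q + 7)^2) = q^2 + 14*q + 49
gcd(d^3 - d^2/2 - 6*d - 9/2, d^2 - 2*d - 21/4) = d + 3/2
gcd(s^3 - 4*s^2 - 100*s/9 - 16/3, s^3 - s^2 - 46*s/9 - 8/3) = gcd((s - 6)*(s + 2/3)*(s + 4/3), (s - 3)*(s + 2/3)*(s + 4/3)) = s^2 + 2*s + 8/9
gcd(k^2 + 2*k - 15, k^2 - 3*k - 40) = k + 5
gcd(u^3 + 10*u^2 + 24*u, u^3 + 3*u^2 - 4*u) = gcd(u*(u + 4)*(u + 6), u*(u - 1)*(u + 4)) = u^2 + 4*u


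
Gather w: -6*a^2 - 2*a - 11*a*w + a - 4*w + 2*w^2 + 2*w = -6*a^2 - a + 2*w^2 + w*(-11*a - 2)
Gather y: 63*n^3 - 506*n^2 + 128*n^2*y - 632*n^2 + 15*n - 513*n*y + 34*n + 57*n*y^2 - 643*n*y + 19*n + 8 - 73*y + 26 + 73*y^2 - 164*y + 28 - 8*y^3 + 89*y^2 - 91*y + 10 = 63*n^3 - 1138*n^2 + 68*n - 8*y^3 + y^2*(57*n + 162) + y*(128*n^2 - 1156*n - 328) + 72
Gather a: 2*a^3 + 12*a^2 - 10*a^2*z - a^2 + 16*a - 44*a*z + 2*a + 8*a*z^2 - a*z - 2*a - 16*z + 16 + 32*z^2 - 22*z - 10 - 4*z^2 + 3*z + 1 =2*a^3 + a^2*(11 - 10*z) + a*(8*z^2 - 45*z + 16) + 28*z^2 - 35*z + 7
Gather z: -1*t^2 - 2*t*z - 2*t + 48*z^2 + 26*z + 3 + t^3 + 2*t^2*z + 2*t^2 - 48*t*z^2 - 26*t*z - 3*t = t^3 + t^2 - 5*t + z^2*(48 - 48*t) + z*(2*t^2 - 28*t + 26) + 3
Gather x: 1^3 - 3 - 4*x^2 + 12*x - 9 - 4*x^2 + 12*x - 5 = -8*x^2 + 24*x - 16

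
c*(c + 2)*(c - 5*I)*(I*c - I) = I*c^4 + 5*c^3 + I*c^3 + 5*c^2 - 2*I*c^2 - 10*c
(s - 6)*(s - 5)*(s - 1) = s^3 - 12*s^2 + 41*s - 30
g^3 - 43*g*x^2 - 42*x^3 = (g - 7*x)*(g + x)*(g + 6*x)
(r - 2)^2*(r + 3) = r^3 - r^2 - 8*r + 12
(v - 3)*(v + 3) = v^2 - 9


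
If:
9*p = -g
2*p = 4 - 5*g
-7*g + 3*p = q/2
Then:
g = 36/43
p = -4/43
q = -528/43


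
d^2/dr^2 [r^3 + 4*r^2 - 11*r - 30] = 6*r + 8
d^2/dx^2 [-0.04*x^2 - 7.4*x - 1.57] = -0.0800000000000000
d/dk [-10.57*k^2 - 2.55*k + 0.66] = -21.14*k - 2.55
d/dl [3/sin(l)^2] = -6*cos(l)/sin(l)^3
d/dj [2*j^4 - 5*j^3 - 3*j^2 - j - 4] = 8*j^3 - 15*j^2 - 6*j - 1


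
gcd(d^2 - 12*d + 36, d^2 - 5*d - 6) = d - 6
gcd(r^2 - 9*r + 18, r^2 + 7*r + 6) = 1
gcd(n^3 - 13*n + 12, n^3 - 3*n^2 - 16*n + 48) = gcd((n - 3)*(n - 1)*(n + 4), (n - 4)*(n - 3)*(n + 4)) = n^2 + n - 12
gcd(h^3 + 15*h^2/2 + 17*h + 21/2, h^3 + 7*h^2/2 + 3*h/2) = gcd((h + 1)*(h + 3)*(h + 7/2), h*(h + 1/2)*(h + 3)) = h + 3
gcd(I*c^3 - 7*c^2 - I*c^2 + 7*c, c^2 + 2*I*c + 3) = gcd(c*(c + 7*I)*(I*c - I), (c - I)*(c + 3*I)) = 1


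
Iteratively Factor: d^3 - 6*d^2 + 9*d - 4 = (d - 1)*(d^2 - 5*d + 4) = (d - 4)*(d - 1)*(d - 1)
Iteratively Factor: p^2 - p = (p)*(p - 1)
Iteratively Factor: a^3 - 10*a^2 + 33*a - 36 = (a - 4)*(a^2 - 6*a + 9) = (a - 4)*(a - 3)*(a - 3)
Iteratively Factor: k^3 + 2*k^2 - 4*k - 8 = (k - 2)*(k^2 + 4*k + 4) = (k - 2)*(k + 2)*(k + 2)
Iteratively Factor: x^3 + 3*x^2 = (x + 3)*(x^2) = x*(x + 3)*(x)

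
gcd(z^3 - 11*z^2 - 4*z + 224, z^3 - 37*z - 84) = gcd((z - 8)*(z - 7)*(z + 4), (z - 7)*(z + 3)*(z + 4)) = z^2 - 3*z - 28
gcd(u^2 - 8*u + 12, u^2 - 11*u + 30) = u - 6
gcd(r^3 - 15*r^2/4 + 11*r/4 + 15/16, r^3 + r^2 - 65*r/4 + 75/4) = r^2 - 4*r + 15/4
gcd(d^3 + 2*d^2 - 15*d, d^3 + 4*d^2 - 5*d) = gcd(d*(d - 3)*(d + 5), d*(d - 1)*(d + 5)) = d^2 + 5*d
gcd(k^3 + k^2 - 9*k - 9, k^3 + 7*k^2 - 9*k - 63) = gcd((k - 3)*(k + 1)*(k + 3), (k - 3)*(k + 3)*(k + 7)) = k^2 - 9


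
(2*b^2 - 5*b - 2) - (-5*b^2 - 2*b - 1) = 7*b^2 - 3*b - 1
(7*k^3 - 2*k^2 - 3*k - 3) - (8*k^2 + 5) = 7*k^3 - 10*k^2 - 3*k - 8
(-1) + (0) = -1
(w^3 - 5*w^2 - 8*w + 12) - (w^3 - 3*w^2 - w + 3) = -2*w^2 - 7*w + 9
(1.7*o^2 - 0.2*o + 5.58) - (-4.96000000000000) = 1.7*o^2 - 0.2*o + 10.54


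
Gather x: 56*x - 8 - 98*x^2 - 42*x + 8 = -98*x^2 + 14*x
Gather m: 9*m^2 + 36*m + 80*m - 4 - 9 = 9*m^2 + 116*m - 13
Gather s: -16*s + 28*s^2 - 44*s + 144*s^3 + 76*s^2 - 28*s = 144*s^3 + 104*s^2 - 88*s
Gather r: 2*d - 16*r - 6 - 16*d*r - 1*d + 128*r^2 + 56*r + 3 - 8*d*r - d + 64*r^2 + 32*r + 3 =192*r^2 + r*(72 - 24*d)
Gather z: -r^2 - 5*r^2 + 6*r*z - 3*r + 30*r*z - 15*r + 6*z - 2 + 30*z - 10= -6*r^2 - 18*r + z*(36*r + 36) - 12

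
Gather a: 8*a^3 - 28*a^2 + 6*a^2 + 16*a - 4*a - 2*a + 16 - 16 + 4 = 8*a^3 - 22*a^2 + 10*a + 4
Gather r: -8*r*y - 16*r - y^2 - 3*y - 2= r*(-8*y - 16) - y^2 - 3*y - 2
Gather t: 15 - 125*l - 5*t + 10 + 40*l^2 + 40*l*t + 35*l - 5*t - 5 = 40*l^2 - 90*l + t*(40*l - 10) + 20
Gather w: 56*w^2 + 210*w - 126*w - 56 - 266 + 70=56*w^2 + 84*w - 252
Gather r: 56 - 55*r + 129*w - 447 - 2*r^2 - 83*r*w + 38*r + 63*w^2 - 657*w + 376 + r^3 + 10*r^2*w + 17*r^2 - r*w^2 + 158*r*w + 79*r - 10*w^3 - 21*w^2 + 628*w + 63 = r^3 + r^2*(10*w + 15) + r*(-w^2 + 75*w + 62) - 10*w^3 + 42*w^2 + 100*w + 48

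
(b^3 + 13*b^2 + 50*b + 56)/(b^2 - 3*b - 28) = (b^2 + 9*b + 14)/(b - 7)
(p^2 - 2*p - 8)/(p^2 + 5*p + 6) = (p - 4)/(p + 3)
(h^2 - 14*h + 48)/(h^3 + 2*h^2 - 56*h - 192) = (h - 6)/(h^2 + 10*h + 24)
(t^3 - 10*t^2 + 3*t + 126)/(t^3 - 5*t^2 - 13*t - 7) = (t^2 - 3*t - 18)/(t^2 + 2*t + 1)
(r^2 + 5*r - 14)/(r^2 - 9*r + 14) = (r + 7)/(r - 7)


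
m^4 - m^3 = m^3*(m - 1)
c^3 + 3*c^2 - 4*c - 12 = (c - 2)*(c + 2)*(c + 3)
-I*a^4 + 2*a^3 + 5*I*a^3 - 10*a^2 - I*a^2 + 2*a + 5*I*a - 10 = (a - 5)*(a - I)*(a + 2*I)*(-I*a + 1)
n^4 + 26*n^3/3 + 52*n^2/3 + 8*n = n*(n + 2/3)*(n + 2)*(n + 6)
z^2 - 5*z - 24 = (z - 8)*(z + 3)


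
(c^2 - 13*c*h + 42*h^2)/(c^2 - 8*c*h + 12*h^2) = (c - 7*h)/(c - 2*h)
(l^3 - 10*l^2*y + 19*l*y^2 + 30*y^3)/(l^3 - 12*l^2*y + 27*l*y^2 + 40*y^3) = (-l + 6*y)/(-l + 8*y)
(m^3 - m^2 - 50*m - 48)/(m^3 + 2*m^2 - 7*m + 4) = (m^3 - m^2 - 50*m - 48)/(m^3 + 2*m^2 - 7*m + 4)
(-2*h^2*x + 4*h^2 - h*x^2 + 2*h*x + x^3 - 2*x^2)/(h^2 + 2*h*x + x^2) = (-2*h*x + 4*h + x^2 - 2*x)/(h + x)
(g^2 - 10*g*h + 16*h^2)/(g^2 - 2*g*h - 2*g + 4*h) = (g - 8*h)/(g - 2)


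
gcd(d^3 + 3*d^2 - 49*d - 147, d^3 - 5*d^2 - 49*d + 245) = d^2 - 49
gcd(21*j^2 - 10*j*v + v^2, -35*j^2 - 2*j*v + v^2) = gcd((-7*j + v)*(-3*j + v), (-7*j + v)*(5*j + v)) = -7*j + v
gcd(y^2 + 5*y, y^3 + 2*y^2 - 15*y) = y^2 + 5*y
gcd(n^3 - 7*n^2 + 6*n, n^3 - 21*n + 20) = n - 1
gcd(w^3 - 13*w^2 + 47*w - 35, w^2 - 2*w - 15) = w - 5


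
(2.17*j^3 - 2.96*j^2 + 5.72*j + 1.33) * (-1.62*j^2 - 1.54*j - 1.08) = -3.5154*j^5 + 1.4534*j^4 - 7.0516*j^3 - 7.7666*j^2 - 8.2258*j - 1.4364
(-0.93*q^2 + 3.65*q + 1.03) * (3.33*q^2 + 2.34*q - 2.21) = -3.0969*q^4 + 9.9783*q^3 + 14.0262*q^2 - 5.6563*q - 2.2763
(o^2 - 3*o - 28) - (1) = o^2 - 3*o - 29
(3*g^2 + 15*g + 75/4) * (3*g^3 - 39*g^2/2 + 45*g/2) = 9*g^5 - 27*g^4/2 - 675*g^3/4 - 225*g^2/8 + 3375*g/8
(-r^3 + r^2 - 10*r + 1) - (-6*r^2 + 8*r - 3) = -r^3 + 7*r^2 - 18*r + 4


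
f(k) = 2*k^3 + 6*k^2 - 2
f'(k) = 6*k^2 + 12*k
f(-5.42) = -144.18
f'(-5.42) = 111.22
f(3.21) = 125.98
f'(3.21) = 100.34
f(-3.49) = -13.94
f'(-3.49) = 31.20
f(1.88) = 32.50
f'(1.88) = 43.77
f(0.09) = -1.95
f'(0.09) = 1.13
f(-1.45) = 4.52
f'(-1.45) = -4.78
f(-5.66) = -172.43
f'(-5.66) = 124.29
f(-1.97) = 5.99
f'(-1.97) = -0.35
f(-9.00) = -974.00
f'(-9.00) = 378.00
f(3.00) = 106.00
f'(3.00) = 90.00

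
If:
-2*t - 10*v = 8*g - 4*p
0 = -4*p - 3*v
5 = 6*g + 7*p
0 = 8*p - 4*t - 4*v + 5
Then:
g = 43/144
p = 11/24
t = 25/9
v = -11/18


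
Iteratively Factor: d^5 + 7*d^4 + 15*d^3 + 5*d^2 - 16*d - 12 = (d + 1)*(d^4 + 6*d^3 + 9*d^2 - 4*d - 12) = (d + 1)*(d + 2)*(d^3 + 4*d^2 + d - 6) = (d - 1)*(d + 1)*(d + 2)*(d^2 + 5*d + 6) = (d - 1)*(d + 1)*(d + 2)*(d + 3)*(d + 2)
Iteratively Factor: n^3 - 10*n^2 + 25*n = (n)*(n^2 - 10*n + 25) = n*(n - 5)*(n - 5)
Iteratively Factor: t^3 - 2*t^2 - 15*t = (t + 3)*(t^2 - 5*t) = t*(t + 3)*(t - 5)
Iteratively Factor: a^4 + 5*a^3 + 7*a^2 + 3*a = (a + 3)*(a^3 + 2*a^2 + a) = a*(a + 3)*(a^2 + 2*a + 1) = a*(a + 1)*(a + 3)*(a + 1)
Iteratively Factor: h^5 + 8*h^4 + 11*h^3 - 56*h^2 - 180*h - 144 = (h + 2)*(h^4 + 6*h^3 - h^2 - 54*h - 72) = (h + 2)*(h + 3)*(h^3 + 3*h^2 - 10*h - 24) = (h + 2)^2*(h + 3)*(h^2 + h - 12) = (h + 2)^2*(h + 3)*(h + 4)*(h - 3)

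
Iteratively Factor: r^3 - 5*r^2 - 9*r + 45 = (r + 3)*(r^2 - 8*r + 15) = (r - 3)*(r + 3)*(r - 5)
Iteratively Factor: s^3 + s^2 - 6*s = (s + 3)*(s^2 - 2*s) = s*(s + 3)*(s - 2)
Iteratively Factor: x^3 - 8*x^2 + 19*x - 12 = (x - 4)*(x^2 - 4*x + 3) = (x - 4)*(x - 3)*(x - 1)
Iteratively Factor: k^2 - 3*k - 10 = (k - 5)*(k + 2)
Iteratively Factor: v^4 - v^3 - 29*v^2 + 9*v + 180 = (v - 3)*(v^3 + 2*v^2 - 23*v - 60) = (v - 3)*(v + 4)*(v^2 - 2*v - 15) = (v - 5)*(v - 3)*(v + 4)*(v + 3)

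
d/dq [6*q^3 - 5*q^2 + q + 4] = 18*q^2 - 10*q + 1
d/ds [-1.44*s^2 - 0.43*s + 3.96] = -2.88*s - 0.43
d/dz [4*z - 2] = 4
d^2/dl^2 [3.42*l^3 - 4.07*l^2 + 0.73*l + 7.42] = 20.52*l - 8.14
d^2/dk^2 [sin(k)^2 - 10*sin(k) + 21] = 10*sin(k) + 2*cos(2*k)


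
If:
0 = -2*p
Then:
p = 0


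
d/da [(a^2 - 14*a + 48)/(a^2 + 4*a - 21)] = 6*(3*a^2 - 23*a + 17)/(a^4 + 8*a^3 - 26*a^2 - 168*a + 441)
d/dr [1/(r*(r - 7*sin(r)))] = (7*r*cos(r) - 2*r + 7*sin(r))/(r^2*(r - 7*sin(r))^2)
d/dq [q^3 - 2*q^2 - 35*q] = 3*q^2 - 4*q - 35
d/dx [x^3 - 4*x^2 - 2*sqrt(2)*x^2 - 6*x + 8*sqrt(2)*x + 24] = 3*x^2 - 8*x - 4*sqrt(2)*x - 6 + 8*sqrt(2)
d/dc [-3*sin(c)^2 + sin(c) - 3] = (1 - 6*sin(c))*cos(c)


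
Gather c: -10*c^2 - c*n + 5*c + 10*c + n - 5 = -10*c^2 + c*(15 - n) + n - 5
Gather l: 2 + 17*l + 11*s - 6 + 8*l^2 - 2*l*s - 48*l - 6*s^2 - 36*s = 8*l^2 + l*(-2*s - 31) - 6*s^2 - 25*s - 4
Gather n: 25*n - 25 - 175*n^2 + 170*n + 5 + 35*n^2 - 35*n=-140*n^2 + 160*n - 20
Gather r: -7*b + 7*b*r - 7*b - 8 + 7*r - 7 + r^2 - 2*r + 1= -14*b + r^2 + r*(7*b + 5) - 14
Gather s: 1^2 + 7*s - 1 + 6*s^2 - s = 6*s^2 + 6*s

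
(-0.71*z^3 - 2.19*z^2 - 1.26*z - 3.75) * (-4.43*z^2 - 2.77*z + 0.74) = 3.1453*z^5 + 11.6684*z^4 + 11.1227*z^3 + 18.4821*z^2 + 9.4551*z - 2.775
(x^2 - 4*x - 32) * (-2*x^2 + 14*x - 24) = -2*x^4 + 22*x^3 - 16*x^2 - 352*x + 768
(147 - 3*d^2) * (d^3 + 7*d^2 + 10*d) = -3*d^5 - 21*d^4 + 117*d^3 + 1029*d^2 + 1470*d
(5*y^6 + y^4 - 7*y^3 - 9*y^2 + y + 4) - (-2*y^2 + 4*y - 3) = 5*y^6 + y^4 - 7*y^3 - 7*y^2 - 3*y + 7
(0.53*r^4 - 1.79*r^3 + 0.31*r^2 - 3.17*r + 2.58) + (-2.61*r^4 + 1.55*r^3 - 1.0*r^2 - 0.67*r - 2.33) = -2.08*r^4 - 0.24*r^3 - 0.69*r^2 - 3.84*r + 0.25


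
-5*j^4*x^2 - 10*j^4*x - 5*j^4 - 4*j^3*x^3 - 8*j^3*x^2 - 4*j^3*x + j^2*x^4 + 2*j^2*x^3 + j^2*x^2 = (-5*j + x)*(j + x)*(j*x + j)^2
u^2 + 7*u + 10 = (u + 2)*(u + 5)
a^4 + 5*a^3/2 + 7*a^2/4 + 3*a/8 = a*(a + 1/2)^2*(a + 3/2)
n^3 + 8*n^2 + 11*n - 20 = (n - 1)*(n + 4)*(n + 5)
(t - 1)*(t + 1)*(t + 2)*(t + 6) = t^4 + 8*t^3 + 11*t^2 - 8*t - 12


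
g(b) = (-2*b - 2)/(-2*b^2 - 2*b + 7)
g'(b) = (-2*b - 2)*(4*b + 2)/(-2*b^2 - 2*b + 7)^2 - 2/(-2*b^2 - 2*b + 7)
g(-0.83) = -0.05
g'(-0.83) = -0.27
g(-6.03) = -0.19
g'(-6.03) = -0.04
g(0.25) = -0.39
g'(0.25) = -0.50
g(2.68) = 0.58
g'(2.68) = -0.42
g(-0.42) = -0.15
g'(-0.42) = -0.27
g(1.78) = 1.92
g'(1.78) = -5.35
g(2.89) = 0.50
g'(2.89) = -0.31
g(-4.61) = -0.27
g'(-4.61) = -0.10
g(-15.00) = -0.07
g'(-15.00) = 0.00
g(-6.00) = -0.19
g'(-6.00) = -0.04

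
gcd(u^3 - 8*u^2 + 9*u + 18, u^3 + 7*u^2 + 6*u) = u + 1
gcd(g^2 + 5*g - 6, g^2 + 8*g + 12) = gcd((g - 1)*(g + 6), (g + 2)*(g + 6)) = g + 6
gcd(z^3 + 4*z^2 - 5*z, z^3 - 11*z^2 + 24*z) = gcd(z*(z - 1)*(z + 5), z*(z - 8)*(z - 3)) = z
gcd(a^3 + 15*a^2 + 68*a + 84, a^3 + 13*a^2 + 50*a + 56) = a^2 + 9*a + 14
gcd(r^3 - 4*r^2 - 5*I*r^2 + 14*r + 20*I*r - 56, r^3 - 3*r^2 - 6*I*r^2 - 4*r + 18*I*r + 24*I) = r - 4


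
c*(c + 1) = c^2 + c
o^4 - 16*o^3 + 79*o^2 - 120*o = o*(o - 8)*(o - 5)*(o - 3)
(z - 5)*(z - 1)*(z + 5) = z^3 - z^2 - 25*z + 25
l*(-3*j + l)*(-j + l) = 3*j^2*l - 4*j*l^2 + l^3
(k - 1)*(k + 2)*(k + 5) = k^3 + 6*k^2 + 3*k - 10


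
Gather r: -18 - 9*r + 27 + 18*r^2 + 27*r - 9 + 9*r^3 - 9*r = 9*r^3 + 18*r^2 + 9*r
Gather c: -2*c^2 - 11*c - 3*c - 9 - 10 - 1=-2*c^2 - 14*c - 20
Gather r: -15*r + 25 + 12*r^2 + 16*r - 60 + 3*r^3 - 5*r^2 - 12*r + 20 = 3*r^3 + 7*r^2 - 11*r - 15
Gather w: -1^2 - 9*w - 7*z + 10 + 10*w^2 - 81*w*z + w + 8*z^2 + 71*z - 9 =10*w^2 + w*(-81*z - 8) + 8*z^2 + 64*z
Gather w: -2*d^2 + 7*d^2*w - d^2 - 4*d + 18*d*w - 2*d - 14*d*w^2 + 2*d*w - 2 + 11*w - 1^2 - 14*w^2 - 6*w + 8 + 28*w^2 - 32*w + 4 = -3*d^2 - 6*d + w^2*(14 - 14*d) + w*(7*d^2 + 20*d - 27) + 9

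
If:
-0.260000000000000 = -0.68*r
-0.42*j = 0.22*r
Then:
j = -0.20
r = 0.38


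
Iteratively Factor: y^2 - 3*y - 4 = (y - 4)*(y + 1)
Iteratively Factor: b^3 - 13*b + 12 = (b + 4)*(b^2 - 4*b + 3) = (b - 1)*(b + 4)*(b - 3)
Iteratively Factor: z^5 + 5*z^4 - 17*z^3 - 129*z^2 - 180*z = (z + 3)*(z^4 + 2*z^3 - 23*z^2 - 60*z) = (z - 5)*(z + 3)*(z^3 + 7*z^2 + 12*z) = z*(z - 5)*(z + 3)*(z^2 + 7*z + 12) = z*(z - 5)*(z + 3)*(z + 4)*(z + 3)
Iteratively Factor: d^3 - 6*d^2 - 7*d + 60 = (d - 4)*(d^2 - 2*d - 15) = (d - 5)*(d - 4)*(d + 3)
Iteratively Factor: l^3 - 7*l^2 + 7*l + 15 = (l - 5)*(l^2 - 2*l - 3) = (l - 5)*(l - 3)*(l + 1)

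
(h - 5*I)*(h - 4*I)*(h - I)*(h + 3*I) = h^4 - 7*I*h^3 + h^2 - 67*I*h - 60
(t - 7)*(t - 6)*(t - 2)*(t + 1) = t^4 - 14*t^3 + 53*t^2 - 16*t - 84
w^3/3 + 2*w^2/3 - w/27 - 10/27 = (w/3 + 1/3)*(w - 2/3)*(w + 5/3)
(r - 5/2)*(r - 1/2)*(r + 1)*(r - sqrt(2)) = r^4 - 2*r^3 - sqrt(2)*r^3 - 7*r^2/4 + 2*sqrt(2)*r^2 + 5*r/4 + 7*sqrt(2)*r/4 - 5*sqrt(2)/4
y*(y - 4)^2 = y^3 - 8*y^2 + 16*y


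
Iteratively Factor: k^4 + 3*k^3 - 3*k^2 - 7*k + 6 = (k - 1)*(k^3 + 4*k^2 + k - 6) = (k - 1)*(k + 3)*(k^2 + k - 2) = (k - 1)^2*(k + 3)*(k + 2)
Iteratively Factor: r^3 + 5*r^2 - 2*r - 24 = (r + 3)*(r^2 + 2*r - 8) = (r - 2)*(r + 3)*(r + 4)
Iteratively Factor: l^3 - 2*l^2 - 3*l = (l - 3)*(l^2 + l) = (l - 3)*(l + 1)*(l)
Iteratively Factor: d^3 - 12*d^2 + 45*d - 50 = (d - 2)*(d^2 - 10*d + 25) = (d - 5)*(d - 2)*(d - 5)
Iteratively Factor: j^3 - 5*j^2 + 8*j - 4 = (j - 1)*(j^2 - 4*j + 4) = (j - 2)*(j - 1)*(j - 2)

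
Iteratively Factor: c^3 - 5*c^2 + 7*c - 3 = (c - 3)*(c^2 - 2*c + 1) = (c - 3)*(c - 1)*(c - 1)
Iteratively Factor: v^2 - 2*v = (v)*(v - 2)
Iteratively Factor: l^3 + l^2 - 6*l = (l + 3)*(l^2 - 2*l) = l*(l + 3)*(l - 2)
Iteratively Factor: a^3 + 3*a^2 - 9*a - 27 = (a + 3)*(a^2 - 9) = (a + 3)^2*(a - 3)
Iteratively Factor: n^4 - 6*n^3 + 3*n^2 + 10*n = (n - 2)*(n^3 - 4*n^2 - 5*n) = (n - 2)*(n + 1)*(n^2 - 5*n) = n*(n - 2)*(n + 1)*(n - 5)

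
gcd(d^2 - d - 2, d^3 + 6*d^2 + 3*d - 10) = 1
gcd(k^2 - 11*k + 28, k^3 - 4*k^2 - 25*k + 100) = k - 4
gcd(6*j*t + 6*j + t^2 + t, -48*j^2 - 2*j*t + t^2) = 6*j + t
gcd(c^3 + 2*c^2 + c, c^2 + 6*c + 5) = c + 1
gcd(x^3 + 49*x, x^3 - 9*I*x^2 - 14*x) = x^2 - 7*I*x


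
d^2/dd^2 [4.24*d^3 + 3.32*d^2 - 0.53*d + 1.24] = 25.44*d + 6.64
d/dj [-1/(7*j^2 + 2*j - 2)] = 2*(7*j + 1)/(7*j^2 + 2*j - 2)^2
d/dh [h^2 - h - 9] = 2*h - 1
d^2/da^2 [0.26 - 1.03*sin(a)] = 1.03*sin(a)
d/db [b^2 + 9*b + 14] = 2*b + 9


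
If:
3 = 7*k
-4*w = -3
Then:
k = 3/7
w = 3/4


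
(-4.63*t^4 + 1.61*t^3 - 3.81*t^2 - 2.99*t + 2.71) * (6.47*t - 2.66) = -29.9561*t^5 + 22.7325*t^4 - 28.9333*t^3 - 9.2107*t^2 + 25.4871*t - 7.2086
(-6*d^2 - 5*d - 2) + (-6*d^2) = -12*d^2 - 5*d - 2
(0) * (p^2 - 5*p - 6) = 0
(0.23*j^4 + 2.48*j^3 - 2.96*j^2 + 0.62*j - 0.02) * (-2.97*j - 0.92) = -0.6831*j^5 - 7.5772*j^4 + 6.5096*j^3 + 0.8818*j^2 - 0.511*j + 0.0184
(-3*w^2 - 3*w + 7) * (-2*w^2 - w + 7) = 6*w^4 + 9*w^3 - 32*w^2 - 28*w + 49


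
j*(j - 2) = j^2 - 2*j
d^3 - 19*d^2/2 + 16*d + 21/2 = (d - 7)*(d - 3)*(d + 1/2)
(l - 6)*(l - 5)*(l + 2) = l^3 - 9*l^2 + 8*l + 60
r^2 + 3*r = r*(r + 3)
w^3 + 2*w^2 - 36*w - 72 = (w - 6)*(w + 2)*(w + 6)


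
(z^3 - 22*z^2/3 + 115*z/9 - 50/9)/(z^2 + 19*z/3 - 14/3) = (3*z^2 - 20*z + 25)/(3*(z + 7))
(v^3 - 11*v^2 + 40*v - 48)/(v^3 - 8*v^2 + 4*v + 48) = (v^2 - 7*v + 12)/(v^2 - 4*v - 12)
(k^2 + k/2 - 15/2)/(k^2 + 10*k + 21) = (k - 5/2)/(k + 7)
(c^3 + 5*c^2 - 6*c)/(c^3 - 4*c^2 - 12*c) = (-c^2 - 5*c + 6)/(-c^2 + 4*c + 12)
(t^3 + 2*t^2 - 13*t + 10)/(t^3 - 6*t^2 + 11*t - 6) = (t + 5)/(t - 3)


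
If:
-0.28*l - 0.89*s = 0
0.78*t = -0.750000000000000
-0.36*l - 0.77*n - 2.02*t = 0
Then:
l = -3.17857142857143*s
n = 1.4860853432282*s + 2.52247752247752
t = -0.96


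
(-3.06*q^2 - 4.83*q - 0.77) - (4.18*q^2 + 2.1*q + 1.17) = -7.24*q^2 - 6.93*q - 1.94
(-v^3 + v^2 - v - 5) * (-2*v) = 2*v^4 - 2*v^3 + 2*v^2 + 10*v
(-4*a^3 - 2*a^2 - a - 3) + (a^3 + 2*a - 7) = -3*a^3 - 2*a^2 + a - 10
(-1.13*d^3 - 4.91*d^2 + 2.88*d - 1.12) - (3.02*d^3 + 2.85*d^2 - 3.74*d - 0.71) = -4.15*d^3 - 7.76*d^2 + 6.62*d - 0.41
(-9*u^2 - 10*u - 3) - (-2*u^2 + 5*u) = -7*u^2 - 15*u - 3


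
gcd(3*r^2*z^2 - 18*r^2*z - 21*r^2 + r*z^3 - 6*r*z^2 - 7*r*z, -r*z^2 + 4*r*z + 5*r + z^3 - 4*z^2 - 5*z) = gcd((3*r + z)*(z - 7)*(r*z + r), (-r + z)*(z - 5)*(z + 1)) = z + 1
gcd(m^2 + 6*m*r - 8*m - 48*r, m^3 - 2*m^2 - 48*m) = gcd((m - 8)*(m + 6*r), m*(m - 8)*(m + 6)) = m - 8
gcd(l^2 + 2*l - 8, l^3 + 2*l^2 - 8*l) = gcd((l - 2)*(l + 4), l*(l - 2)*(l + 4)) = l^2 + 2*l - 8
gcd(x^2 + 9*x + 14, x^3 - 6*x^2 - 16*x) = x + 2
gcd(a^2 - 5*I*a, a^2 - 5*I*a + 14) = 1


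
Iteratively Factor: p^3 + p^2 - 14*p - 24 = (p + 2)*(p^2 - p - 12) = (p + 2)*(p + 3)*(p - 4)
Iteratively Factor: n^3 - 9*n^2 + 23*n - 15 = (n - 5)*(n^2 - 4*n + 3) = (n - 5)*(n - 3)*(n - 1)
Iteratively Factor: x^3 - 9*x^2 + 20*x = (x)*(x^2 - 9*x + 20) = x*(x - 4)*(x - 5)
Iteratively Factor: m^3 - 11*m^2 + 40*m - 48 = (m - 4)*(m^2 - 7*m + 12) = (m - 4)*(m - 3)*(m - 4)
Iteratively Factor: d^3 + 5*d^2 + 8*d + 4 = (d + 1)*(d^2 + 4*d + 4) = (d + 1)*(d + 2)*(d + 2)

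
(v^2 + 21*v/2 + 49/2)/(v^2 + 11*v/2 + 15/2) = (2*v^2 + 21*v + 49)/(2*v^2 + 11*v + 15)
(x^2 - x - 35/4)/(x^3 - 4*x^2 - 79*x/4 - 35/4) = (2*x - 7)/(2*x^2 - 13*x - 7)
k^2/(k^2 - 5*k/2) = 2*k/(2*k - 5)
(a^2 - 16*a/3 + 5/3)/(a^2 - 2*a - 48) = (-3*a^2 + 16*a - 5)/(3*(-a^2 + 2*a + 48))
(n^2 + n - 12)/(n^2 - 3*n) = (n + 4)/n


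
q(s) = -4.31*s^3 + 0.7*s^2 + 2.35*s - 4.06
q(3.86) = -232.44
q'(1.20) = -14.59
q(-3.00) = 111.56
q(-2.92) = 102.35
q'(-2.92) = -111.98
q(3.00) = -107.08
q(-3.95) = 263.20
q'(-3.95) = -204.92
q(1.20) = -7.68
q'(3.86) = -184.90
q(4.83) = -462.02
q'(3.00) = -109.82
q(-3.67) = 209.79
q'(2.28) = -61.67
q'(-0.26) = 1.11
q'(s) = -12.93*s^2 + 1.4*s + 2.35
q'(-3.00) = -118.22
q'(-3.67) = -176.94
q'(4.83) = -292.53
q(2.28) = -46.15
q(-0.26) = -4.55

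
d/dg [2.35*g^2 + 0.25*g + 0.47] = 4.7*g + 0.25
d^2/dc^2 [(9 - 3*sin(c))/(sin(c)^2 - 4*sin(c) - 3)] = 3*(9*sin(c)^5 - 8*sin(c)^4 - 78*sin(c)^2 - 11*sin(c) - 21*sin(3*c)/2 - sin(5*c)/2 + 138)/(sin(c)^2 - 4*sin(c) - 3)^3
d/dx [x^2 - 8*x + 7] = 2*x - 8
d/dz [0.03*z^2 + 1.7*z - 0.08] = 0.06*z + 1.7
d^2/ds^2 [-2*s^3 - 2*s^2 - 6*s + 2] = -12*s - 4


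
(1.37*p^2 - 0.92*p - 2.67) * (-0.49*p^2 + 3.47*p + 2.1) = -0.6713*p^4 + 5.2047*p^3 + 0.9929*p^2 - 11.1969*p - 5.607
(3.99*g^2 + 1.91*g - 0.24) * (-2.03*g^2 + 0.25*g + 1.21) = -8.0997*g^4 - 2.8798*g^3 + 5.7926*g^2 + 2.2511*g - 0.2904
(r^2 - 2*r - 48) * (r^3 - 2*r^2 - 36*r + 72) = r^5 - 4*r^4 - 80*r^3 + 240*r^2 + 1584*r - 3456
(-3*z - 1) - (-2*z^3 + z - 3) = 2*z^3 - 4*z + 2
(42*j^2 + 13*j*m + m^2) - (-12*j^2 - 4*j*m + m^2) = 54*j^2 + 17*j*m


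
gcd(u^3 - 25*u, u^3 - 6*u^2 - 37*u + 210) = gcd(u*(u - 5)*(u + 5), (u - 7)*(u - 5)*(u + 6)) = u - 5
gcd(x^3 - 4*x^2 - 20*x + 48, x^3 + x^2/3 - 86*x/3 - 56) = x^2 - 2*x - 24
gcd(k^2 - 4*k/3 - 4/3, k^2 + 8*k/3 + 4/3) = k + 2/3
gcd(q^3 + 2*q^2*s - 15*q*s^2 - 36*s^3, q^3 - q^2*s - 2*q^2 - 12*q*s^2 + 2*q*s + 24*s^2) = q^2 - q*s - 12*s^2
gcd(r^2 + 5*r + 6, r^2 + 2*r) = r + 2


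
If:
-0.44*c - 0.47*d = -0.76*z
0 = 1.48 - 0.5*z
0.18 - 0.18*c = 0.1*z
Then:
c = -0.64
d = 5.39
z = 2.96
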